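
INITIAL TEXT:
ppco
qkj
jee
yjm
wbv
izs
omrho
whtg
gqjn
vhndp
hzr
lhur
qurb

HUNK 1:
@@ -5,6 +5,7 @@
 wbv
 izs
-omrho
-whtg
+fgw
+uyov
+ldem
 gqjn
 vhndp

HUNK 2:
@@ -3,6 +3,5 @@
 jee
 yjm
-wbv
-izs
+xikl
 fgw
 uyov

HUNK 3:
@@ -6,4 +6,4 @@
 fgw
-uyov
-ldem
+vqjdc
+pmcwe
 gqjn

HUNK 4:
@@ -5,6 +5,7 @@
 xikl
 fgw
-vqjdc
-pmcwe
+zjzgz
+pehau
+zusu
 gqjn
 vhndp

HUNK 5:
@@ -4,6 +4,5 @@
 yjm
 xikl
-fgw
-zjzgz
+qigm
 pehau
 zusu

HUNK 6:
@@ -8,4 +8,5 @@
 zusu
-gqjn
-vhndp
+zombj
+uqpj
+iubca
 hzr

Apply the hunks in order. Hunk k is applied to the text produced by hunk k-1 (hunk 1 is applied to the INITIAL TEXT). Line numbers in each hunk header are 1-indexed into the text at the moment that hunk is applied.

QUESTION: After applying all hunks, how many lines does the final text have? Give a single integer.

Answer: 14

Derivation:
Hunk 1: at line 5 remove [omrho,whtg] add [fgw,uyov,ldem] -> 14 lines: ppco qkj jee yjm wbv izs fgw uyov ldem gqjn vhndp hzr lhur qurb
Hunk 2: at line 3 remove [wbv,izs] add [xikl] -> 13 lines: ppco qkj jee yjm xikl fgw uyov ldem gqjn vhndp hzr lhur qurb
Hunk 3: at line 6 remove [uyov,ldem] add [vqjdc,pmcwe] -> 13 lines: ppco qkj jee yjm xikl fgw vqjdc pmcwe gqjn vhndp hzr lhur qurb
Hunk 4: at line 5 remove [vqjdc,pmcwe] add [zjzgz,pehau,zusu] -> 14 lines: ppco qkj jee yjm xikl fgw zjzgz pehau zusu gqjn vhndp hzr lhur qurb
Hunk 5: at line 4 remove [fgw,zjzgz] add [qigm] -> 13 lines: ppco qkj jee yjm xikl qigm pehau zusu gqjn vhndp hzr lhur qurb
Hunk 6: at line 8 remove [gqjn,vhndp] add [zombj,uqpj,iubca] -> 14 lines: ppco qkj jee yjm xikl qigm pehau zusu zombj uqpj iubca hzr lhur qurb
Final line count: 14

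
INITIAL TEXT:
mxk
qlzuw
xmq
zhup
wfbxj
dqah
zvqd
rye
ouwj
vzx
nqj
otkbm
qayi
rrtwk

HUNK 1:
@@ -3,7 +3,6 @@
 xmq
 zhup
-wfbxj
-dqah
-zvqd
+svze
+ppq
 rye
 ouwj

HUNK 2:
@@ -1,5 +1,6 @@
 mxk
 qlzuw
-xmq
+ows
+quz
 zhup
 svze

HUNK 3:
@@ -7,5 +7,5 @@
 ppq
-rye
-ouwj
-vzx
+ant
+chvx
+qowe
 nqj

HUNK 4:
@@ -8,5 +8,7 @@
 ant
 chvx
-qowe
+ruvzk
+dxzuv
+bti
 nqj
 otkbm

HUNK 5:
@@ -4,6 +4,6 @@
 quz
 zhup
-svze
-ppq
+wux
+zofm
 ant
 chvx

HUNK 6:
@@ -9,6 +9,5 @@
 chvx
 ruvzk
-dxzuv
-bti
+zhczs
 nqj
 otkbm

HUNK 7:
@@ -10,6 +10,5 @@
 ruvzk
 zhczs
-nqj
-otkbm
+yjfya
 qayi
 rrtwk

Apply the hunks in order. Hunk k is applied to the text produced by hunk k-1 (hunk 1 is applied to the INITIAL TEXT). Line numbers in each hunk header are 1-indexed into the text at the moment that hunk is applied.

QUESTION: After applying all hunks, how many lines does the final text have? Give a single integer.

Answer: 14

Derivation:
Hunk 1: at line 3 remove [wfbxj,dqah,zvqd] add [svze,ppq] -> 13 lines: mxk qlzuw xmq zhup svze ppq rye ouwj vzx nqj otkbm qayi rrtwk
Hunk 2: at line 1 remove [xmq] add [ows,quz] -> 14 lines: mxk qlzuw ows quz zhup svze ppq rye ouwj vzx nqj otkbm qayi rrtwk
Hunk 3: at line 7 remove [rye,ouwj,vzx] add [ant,chvx,qowe] -> 14 lines: mxk qlzuw ows quz zhup svze ppq ant chvx qowe nqj otkbm qayi rrtwk
Hunk 4: at line 8 remove [qowe] add [ruvzk,dxzuv,bti] -> 16 lines: mxk qlzuw ows quz zhup svze ppq ant chvx ruvzk dxzuv bti nqj otkbm qayi rrtwk
Hunk 5: at line 4 remove [svze,ppq] add [wux,zofm] -> 16 lines: mxk qlzuw ows quz zhup wux zofm ant chvx ruvzk dxzuv bti nqj otkbm qayi rrtwk
Hunk 6: at line 9 remove [dxzuv,bti] add [zhczs] -> 15 lines: mxk qlzuw ows quz zhup wux zofm ant chvx ruvzk zhczs nqj otkbm qayi rrtwk
Hunk 7: at line 10 remove [nqj,otkbm] add [yjfya] -> 14 lines: mxk qlzuw ows quz zhup wux zofm ant chvx ruvzk zhczs yjfya qayi rrtwk
Final line count: 14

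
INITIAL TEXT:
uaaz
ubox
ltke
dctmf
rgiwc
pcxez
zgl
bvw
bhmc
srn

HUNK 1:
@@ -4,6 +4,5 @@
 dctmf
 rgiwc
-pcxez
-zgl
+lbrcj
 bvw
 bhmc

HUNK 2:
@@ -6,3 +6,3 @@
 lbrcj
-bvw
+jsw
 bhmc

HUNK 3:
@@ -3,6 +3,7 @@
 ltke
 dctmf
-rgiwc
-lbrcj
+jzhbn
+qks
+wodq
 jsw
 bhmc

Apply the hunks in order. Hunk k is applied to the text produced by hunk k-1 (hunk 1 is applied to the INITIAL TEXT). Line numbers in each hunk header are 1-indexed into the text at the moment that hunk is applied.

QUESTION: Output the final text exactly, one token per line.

Answer: uaaz
ubox
ltke
dctmf
jzhbn
qks
wodq
jsw
bhmc
srn

Derivation:
Hunk 1: at line 4 remove [pcxez,zgl] add [lbrcj] -> 9 lines: uaaz ubox ltke dctmf rgiwc lbrcj bvw bhmc srn
Hunk 2: at line 6 remove [bvw] add [jsw] -> 9 lines: uaaz ubox ltke dctmf rgiwc lbrcj jsw bhmc srn
Hunk 3: at line 3 remove [rgiwc,lbrcj] add [jzhbn,qks,wodq] -> 10 lines: uaaz ubox ltke dctmf jzhbn qks wodq jsw bhmc srn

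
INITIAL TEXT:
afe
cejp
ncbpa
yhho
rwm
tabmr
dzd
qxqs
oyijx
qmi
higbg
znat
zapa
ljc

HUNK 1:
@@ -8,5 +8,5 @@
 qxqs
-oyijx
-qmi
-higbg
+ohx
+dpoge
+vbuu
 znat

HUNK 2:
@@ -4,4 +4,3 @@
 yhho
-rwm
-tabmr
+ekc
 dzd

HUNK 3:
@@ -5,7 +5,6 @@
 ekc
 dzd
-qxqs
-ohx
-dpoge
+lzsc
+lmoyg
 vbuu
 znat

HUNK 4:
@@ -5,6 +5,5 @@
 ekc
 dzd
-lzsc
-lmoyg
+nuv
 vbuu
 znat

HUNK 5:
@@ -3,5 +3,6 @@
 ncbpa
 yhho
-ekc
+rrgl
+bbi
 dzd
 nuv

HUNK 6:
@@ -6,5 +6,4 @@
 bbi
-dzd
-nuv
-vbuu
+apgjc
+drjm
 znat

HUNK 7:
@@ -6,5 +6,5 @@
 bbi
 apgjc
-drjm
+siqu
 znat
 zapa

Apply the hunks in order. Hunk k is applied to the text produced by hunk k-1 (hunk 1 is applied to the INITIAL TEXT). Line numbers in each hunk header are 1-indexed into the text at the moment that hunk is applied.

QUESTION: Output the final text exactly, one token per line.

Answer: afe
cejp
ncbpa
yhho
rrgl
bbi
apgjc
siqu
znat
zapa
ljc

Derivation:
Hunk 1: at line 8 remove [oyijx,qmi,higbg] add [ohx,dpoge,vbuu] -> 14 lines: afe cejp ncbpa yhho rwm tabmr dzd qxqs ohx dpoge vbuu znat zapa ljc
Hunk 2: at line 4 remove [rwm,tabmr] add [ekc] -> 13 lines: afe cejp ncbpa yhho ekc dzd qxqs ohx dpoge vbuu znat zapa ljc
Hunk 3: at line 5 remove [qxqs,ohx,dpoge] add [lzsc,lmoyg] -> 12 lines: afe cejp ncbpa yhho ekc dzd lzsc lmoyg vbuu znat zapa ljc
Hunk 4: at line 5 remove [lzsc,lmoyg] add [nuv] -> 11 lines: afe cejp ncbpa yhho ekc dzd nuv vbuu znat zapa ljc
Hunk 5: at line 3 remove [ekc] add [rrgl,bbi] -> 12 lines: afe cejp ncbpa yhho rrgl bbi dzd nuv vbuu znat zapa ljc
Hunk 6: at line 6 remove [dzd,nuv,vbuu] add [apgjc,drjm] -> 11 lines: afe cejp ncbpa yhho rrgl bbi apgjc drjm znat zapa ljc
Hunk 7: at line 6 remove [drjm] add [siqu] -> 11 lines: afe cejp ncbpa yhho rrgl bbi apgjc siqu znat zapa ljc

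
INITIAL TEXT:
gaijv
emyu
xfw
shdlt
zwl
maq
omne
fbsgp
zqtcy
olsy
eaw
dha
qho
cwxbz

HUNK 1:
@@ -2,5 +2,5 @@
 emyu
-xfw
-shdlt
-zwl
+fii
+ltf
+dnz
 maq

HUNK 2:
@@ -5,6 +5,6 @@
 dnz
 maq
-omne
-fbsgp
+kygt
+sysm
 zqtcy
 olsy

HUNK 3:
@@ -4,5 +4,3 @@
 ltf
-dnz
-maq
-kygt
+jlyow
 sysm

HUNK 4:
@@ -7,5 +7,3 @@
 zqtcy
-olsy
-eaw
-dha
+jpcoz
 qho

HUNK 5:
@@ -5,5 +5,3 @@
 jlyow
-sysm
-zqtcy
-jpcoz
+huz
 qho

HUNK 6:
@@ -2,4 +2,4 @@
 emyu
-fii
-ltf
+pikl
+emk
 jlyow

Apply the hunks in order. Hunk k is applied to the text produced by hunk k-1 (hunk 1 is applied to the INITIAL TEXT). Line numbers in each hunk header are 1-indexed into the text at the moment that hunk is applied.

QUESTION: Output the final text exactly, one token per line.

Hunk 1: at line 2 remove [xfw,shdlt,zwl] add [fii,ltf,dnz] -> 14 lines: gaijv emyu fii ltf dnz maq omne fbsgp zqtcy olsy eaw dha qho cwxbz
Hunk 2: at line 5 remove [omne,fbsgp] add [kygt,sysm] -> 14 lines: gaijv emyu fii ltf dnz maq kygt sysm zqtcy olsy eaw dha qho cwxbz
Hunk 3: at line 4 remove [dnz,maq,kygt] add [jlyow] -> 12 lines: gaijv emyu fii ltf jlyow sysm zqtcy olsy eaw dha qho cwxbz
Hunk 4: at line 7 remove [olsy,eaw,dha] add [jpcoz] -> 10 lines: gaijv emyu fii ltf jlyow sysm zqtcy jpcoz qho cwxbz
Hunk 5: at line 5 remove [sysm,zqtcy,jpcoz] add [huz] -> 8 lines: gaijv emyu fii ltf jlyow huz qho cwxbz
Hunk 6: at line 2 remove [fii,ltf] add [pikl,emk] -> 8 lines: gaijv emyu pikl emk jlyow huz qho cwxbz

Answer: gaijv
emyu
pikl
emk
jlyow
huz
qho
cwxbz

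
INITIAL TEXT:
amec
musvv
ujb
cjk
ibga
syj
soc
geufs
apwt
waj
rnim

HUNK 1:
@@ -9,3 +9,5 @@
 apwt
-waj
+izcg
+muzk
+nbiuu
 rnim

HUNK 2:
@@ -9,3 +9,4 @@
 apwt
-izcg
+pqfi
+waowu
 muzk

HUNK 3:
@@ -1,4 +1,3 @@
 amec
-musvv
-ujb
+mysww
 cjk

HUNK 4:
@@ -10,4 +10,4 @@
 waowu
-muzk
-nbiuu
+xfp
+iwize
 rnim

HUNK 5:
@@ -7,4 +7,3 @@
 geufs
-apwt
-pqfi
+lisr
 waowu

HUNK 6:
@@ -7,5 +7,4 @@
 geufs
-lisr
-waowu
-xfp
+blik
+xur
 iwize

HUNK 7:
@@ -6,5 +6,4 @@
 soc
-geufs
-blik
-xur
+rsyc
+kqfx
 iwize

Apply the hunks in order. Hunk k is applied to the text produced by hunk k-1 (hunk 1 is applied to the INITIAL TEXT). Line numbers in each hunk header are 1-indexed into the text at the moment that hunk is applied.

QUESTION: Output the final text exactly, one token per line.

Answer: amec
mysww
cjk
ibga
syj
soc
rsyc
kqfx
iwize
rnim

Derivation:
Hunk 1: at line 9 remove [waj] add [izcg,muzk,nbiuu] -> 13 lines: amec musvv ujb cjk ibga syj soc geufs apwt izcg muzk nbiuu rnim
Hunk 2: at line 9 remove [izcg] add [pqfi,waowu] -> 14 lines: amec musvv ujb cjk ibga syj soc geufs apwt pqfi waowu muzk nbiuu rnim
Hunk 3: at line 1 remove [musvv,ujb] add [mysww] -> 13 lines: amec mysww cjk ibga syj soc geufs apwt pqfi waowu muzk nbiuu rnim
Hunk 4: at line 10 remove [muzk,nbiuu] add [xfp,iwize] -> 13 lines: amec mysww cjk ibga syj soc geufs apwt pqfi waowu xfp iwize rnim
Hunk 5: at line 7 remove [apwt,pqfi] add [lisr] -> 12 lines: amec mysww cjk ibga syj soc geufs lisr waowu xfp iwize rnim
Hunk 6: at line 7 remove [lisr,waowu,xfp] add [blik,xur] -> 11 lines: amec mysww cjk ibga syj soc geufs blik xur iwize rnim
Hunk 7: at line 6 remove [geufs,blik,xur] add [rsyc,kqfx] -> 10 lines: amec mysww cjk ibga syj soc rsyc kqfx iwize rnim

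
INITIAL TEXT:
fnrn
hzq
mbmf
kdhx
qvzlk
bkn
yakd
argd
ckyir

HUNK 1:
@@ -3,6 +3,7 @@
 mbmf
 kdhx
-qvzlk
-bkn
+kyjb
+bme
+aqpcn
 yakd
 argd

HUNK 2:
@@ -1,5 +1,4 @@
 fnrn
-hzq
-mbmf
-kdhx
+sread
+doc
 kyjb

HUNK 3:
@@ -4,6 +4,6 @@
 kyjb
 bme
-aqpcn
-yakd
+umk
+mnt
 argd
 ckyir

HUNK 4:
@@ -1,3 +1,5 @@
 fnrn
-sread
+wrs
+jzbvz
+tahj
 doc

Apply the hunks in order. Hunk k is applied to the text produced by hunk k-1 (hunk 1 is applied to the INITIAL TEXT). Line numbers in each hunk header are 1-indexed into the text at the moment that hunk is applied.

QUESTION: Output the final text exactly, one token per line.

Answer: fnrn
wrs
jzbvz
tahj
doc
kyjb
bme
umk
mnt
argd
ckyir

Derivation:
Hunk 1: at line 3 remove [qvzlk,bkn] add [kyjb,bme,aqpcn] -> 10 lines: fnrn hzq mbmf kdhx kyjb bme aqpcn yakd argd ckyir
Hunk 2: at line 1 remove [hzq,mbmf,kdhx] add [sread,doc] -> 9 lines: fnrn sread doc kyjb bme aqpcn yakd argd ckyir
Hunk 3: at line 4 remove [aqpcn,yakd] add [umk,mnt] -> 9 lines: fnrn sread doc kyjb bme umk mnt argd ckyir
Hunk 4: at line 1 remove [sread] add [wrs,jzbvz,tahj] -> 11 lines: fnrn wrs jzbvz tahj doc kyjb bme umk mnt argd ckyir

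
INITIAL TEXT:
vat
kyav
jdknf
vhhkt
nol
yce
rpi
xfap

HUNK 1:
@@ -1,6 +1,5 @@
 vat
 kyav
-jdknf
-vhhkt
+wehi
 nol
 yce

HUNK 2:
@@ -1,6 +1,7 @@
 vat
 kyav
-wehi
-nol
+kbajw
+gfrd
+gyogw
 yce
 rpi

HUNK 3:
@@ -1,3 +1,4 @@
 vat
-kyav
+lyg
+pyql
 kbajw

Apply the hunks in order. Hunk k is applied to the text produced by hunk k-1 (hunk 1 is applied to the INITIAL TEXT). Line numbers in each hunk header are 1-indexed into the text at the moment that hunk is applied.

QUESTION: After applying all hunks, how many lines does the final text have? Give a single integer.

Answer: 9

Derivation:
Hunk 1: at line 1 remove [jdknf,vhhkt] add [wehi] -> 7 lines: vat kyav wehi nol yce rpi xfap
Hunk 2: at line 1 remove [wehi,nol] add [kbajw,gfrd,gyogw] -> 8 lines: vat kyav kbajw gfrd gyogw yce rpi xfap
Hunk 3: at line 1 remove [kyav] add [lyg,pyql] -> 9 lines: vat lyg pyql kbajw gfrd gyogw yce rpi xfap
Final line count: 9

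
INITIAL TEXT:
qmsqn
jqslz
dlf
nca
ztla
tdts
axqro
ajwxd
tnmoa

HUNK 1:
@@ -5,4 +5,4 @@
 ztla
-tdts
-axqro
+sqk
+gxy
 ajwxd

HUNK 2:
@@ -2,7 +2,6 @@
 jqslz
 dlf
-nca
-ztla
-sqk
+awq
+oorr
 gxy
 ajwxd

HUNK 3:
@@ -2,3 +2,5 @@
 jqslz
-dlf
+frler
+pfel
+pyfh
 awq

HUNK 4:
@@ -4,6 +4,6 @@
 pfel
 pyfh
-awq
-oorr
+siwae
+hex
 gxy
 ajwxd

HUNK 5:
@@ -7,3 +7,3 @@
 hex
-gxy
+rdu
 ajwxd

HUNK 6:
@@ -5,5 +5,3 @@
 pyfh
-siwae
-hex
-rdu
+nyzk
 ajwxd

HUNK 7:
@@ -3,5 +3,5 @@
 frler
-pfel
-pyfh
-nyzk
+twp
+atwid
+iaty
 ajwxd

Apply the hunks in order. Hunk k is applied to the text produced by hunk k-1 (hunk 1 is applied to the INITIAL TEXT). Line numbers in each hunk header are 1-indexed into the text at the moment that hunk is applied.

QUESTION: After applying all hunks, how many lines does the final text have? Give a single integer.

Hunk 1: at line 5 remove [tdts,axqro] add [sqk,gxy] -> 9 lines: qmsqn jqslz dlf nca ztla sqk gxy ajwxd tnmoa
Hunk 2: at line 2 remove [nca,ztla,sqk] add [awq,oorr] -> 8 lines: qmsqn jqslz dlf awq oorr gxy ajwxd tnmoa
Hunk 3: at line 2 remove [dlf] add [frler,pfel,pyfh] -> 10 lines: qmsqn jqslz frler pfel pyfh awq oorr gxy ajwxd tnmoa
Hunk 4: at line 4 remove [awq,oorr] add [siwae,hex] -> 10 lines: qmsqn jqslz frler pfel pyfh siwae hex gxy ajwxd tnmoa
Hunk 5: at line 7 remove [gxy] add [rdu] -> 10 lines: qmsqn jqslz frler pfel pyfh siwae hex rdu ajwxd tnmoa
Hunk 6: at line 5 remove [siwae,hex,rdu] add [nyzk] -> 8 lines: qmsqn jqslz frler pfel pyfh nyzk ajwxd tnmoa
Hunk 7: at line 3 remove [pfel,pyfh,nyzk] add [twp,atwid,iaty] -> 8 lines: qmsqn jqslz frler twp atwid iaty ajwxd tnmoa
Final line count: 8

Answer: 8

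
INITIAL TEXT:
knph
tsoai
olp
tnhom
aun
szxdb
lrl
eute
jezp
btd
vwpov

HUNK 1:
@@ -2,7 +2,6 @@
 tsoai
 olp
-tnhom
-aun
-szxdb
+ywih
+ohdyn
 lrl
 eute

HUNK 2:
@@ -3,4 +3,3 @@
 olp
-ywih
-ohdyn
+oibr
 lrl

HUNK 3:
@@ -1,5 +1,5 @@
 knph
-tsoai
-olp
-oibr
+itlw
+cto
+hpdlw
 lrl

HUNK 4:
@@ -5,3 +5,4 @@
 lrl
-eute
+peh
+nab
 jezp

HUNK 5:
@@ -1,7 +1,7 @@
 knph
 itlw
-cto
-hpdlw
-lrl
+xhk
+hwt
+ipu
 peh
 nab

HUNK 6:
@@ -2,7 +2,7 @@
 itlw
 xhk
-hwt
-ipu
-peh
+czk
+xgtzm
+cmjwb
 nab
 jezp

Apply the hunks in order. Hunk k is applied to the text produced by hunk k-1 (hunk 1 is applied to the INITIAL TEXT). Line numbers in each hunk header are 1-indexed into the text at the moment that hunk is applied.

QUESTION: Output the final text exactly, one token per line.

Answer: knph
itlw
xhk
czk
xgtzm
cmjwb
nab
jezp
btd
vwpov

Derivation:
Hunk 1: at line 2 remove [tnhom,aun,szxdb] add [ywih,ohdyn] -> 10 lines: knph tsoai olp ywih ohdyn lrl eute jezp btd vwpov
Hunk 2: at line 3 remove [ywih,ohdyn] add [oibr] -> 9 lines: knph tsoai olp oibr lrl eute jezp btd vwpov
Hunk 3: at line 1 remove [tsoai,olp,oibr] add [itlw,cto,hpdlw] -> 9 lines: knph itlw cto hpdlw lrl eute jezp btd vwpov
Hunk 4: at line 5 remove [eute] add [peh,nab] -> 10 lines: knph itlw cto hpdlw lrl peh nab jezp btd vwpov
Hunk 5: at line 1 remove [cto,hpdlw,lrl] add [xhk,hwt,ipu] -> 10 lines: knph itlw xhk hwt ipu peh nab jezp btd vwpov
Hunk 6: at line 2 remove [hwt,ipu,peh] add [czk,xgtzm,cmjwb] -> 10 lines: knph itlw xhk czk xgtzm cmjwb nab jezp btd vwpov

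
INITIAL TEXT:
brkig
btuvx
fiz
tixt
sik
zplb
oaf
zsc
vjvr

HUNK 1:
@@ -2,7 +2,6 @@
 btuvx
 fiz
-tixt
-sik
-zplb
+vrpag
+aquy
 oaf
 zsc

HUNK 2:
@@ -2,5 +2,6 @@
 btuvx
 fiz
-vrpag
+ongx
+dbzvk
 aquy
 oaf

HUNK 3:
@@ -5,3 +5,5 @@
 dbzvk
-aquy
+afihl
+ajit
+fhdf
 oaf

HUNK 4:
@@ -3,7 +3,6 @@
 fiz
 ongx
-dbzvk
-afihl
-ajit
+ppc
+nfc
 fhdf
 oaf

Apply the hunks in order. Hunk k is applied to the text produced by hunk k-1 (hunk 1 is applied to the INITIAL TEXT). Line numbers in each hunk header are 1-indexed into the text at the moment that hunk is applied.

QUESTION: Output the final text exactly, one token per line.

Hunk 1: at line 2 remove [tixt,sik,zplb] add [vrpag,aquy] -> 8 lines: brkig btuvx fiz vrpag aquy oaf zsc vjvr
Hunk 2: at line 2 remove [vrpag] add [ongx,dbzvk] -> 9 lines: brkig btuvx fiz ongx dbzvk aquy oaf zsc vjvr
Hunk 3: at line 5 remove [aquy] add [afihl,ajit,fhdf] -> 11 lines: brkig btuvx fiz ongx dbzvk afihl ajit fhdf oaf zsc vjvr
Hunk 4: at line 3 remove [dbzvk,afihl,ajit] add [ppc,nfc] -> 10 lines: brkig btuvx fiz ongx ppc nfc fhdf oaf zsc vjvr

Answer: brkig
btuvx
fiz
ongx
ppc
nfc
fhdf
oaf
zsc
vjvr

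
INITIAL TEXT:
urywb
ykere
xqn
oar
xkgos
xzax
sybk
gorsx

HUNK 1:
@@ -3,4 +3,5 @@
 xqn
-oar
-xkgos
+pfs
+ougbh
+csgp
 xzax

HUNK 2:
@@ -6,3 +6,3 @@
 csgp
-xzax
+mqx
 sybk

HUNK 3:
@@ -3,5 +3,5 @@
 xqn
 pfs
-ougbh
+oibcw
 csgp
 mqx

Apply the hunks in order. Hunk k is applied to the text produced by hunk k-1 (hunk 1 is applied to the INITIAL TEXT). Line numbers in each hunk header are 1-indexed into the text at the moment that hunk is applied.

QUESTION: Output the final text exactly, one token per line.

Answer: urywb
ykere
xqn
pfs
oibcw
csgp
mqx
sybk
gorsx

Derivation:
Hunk 1: at line 3 remove [oar,xkgos] add [pfs,ougbh,csgp] -> 9 lines: urywb ykere xqn pfs ougbh csgp xzax sybk gorsx
Hunk 2: at line 6 remove [xzax] add [mqx] -> 9 lines: urywb ykere xqn pfs ougbh csgp mqx sybk gorsx
Hunk 3: at line 3 remove [ougbh] add [oibcw] -> 9 lines: urywb ykere xqn pfs oibcw csgp mqx sybk gorsx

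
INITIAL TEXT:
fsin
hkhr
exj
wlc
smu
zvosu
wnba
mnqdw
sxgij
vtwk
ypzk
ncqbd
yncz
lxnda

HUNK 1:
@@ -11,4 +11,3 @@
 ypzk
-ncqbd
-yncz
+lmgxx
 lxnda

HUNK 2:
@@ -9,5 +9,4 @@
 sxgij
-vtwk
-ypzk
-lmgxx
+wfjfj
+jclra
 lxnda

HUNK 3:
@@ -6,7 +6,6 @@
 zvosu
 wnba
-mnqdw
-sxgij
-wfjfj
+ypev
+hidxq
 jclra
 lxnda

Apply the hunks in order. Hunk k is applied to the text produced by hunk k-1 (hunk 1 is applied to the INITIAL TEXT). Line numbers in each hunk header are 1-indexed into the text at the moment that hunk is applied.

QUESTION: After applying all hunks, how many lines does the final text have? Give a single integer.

Hunk 1: at line 11 remove [ncqbd,yncz] add [lmgxx] -> 13 lines: fsin hkhr exj wlc smu zvosu wnba mnqdw sxgij vtwk ypzk lmgxx lxnda
Hunk 2: at line 9 remove [vtwk,ypzk,lmgxx] add [wfjfj,jclra] -> 12 lines: fsin hkhr exj wlc smu zvosu wnba mnqdw sxgij wfjfj jclra lxnda
Hunk 3: at line 6 remove [mnqdw,sxgij,wfjfj] add [ypev,hidxq] -> 11 lines: fsin hkhr exj wlc smu zvosu wnba ypev hidxq jclra lxnda
Final line count: 11

Answer: 11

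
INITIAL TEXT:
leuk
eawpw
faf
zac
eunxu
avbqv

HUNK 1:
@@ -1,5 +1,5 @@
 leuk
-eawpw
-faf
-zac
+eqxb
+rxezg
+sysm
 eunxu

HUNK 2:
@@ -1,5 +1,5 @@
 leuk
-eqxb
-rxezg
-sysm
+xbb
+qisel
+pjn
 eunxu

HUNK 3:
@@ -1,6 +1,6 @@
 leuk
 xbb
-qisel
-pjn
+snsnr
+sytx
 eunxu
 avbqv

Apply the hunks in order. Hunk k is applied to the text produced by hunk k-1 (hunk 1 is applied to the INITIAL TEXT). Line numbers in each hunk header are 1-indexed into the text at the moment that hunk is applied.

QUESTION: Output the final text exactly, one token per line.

Answer: leuk
xbb
snsnr
sytx
eunxu
avbqv

Derivation:
Hunk 1: at line 1 remove [eawpw,faf,zac] add [eqxb,rxezg,sysm] -> 6 lines: leuk eqxb rxezg sysm eunxu avbqv
Hunk 2: at line 1 remove [eqxb,rxezg,sysm] add [xbb,qisel,pjn] -> 6 lines: leuk xbb qisel pjn eunxu avbqv
Hunk 3: at line 1 remove [qisel,pjn] add [snsnr,sytx] -> 6 lines: leuk xbb snsnr sytx eunxu avbqv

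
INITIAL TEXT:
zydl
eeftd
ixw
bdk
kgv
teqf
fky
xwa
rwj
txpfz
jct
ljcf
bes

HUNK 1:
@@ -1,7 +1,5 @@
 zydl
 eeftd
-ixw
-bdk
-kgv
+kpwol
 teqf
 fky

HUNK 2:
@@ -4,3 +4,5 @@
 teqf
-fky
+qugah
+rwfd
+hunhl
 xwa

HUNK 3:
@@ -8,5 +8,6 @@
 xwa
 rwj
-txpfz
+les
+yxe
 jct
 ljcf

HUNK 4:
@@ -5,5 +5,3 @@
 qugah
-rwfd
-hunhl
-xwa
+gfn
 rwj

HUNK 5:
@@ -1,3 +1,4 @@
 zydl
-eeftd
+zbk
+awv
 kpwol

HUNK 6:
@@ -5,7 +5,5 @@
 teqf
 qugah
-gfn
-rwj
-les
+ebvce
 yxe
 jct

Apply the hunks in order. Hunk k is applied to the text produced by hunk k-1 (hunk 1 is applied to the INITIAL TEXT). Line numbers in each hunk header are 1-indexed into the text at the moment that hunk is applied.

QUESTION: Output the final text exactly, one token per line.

Answer: zydl
zbk
awv
kpwol
teqf
qugah
ebvce
yxe
jct
ljcf
bes

Derivation:
Hunk 1: at line 1 remove [ixw,bdk,kgv] add [kpwol] -> 11 lines: zydl eeftd kpwol teqf fky xwa rwj txpfz jct ljcf bes
Hunk 2: at line 4 remove [fky] add [qugah,rwfd,hunhl] -> 13 lines: zydl eeftd kpwol teqf qugah rwfd hunhl xwa rwj txpfz jct ljcf bes
Hunk 3: at line 8 remove [txpfz] add [les,yxe] -> 14 lines: zydl eeftd kpwol teqf qugah rwfd hunhl xwa rwj les yxe jct ljcf bes
Hunk 4: at line 5 remove [rwfd,hunhl,xwa] add [gfn] -> 12 lines: zydl eeftd kpwol teqf qugah gfn rwj les yxe jct ljcf bes
Hunk 5: at line 1 remove [eeftd] add [zbk,awv] -> 13 lines: zydl zbk awv kpwol teqf qugah gfn rwj les yxe jct ljcf bes
Hunk 6: at line 5 remove [gfn,rwj,les] add [ebvce] -> 11 lines: zydl zbk awv kpwol teqf qugah ebvce yxe jct ljcf bes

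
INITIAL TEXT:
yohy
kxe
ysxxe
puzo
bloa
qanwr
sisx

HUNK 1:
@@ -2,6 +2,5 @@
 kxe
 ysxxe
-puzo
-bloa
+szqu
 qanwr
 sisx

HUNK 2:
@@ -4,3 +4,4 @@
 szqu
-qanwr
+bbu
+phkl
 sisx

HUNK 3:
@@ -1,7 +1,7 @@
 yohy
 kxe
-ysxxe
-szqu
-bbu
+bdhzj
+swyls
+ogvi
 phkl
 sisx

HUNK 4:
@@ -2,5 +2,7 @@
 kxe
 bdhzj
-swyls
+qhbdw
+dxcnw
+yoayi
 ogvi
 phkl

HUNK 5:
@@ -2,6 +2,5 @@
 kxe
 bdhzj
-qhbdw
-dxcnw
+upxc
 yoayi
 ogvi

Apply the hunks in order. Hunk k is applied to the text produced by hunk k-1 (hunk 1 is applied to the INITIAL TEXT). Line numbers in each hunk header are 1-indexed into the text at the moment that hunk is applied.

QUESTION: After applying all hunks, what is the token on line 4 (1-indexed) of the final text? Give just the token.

Answer: upxc

Derivation:
Hunk 1: at line 2 remove [puzo,bloa] add [szqu] -> 6 lines: yohy kxe ysxxe szqu qanwr sisx
Hunk 2: at line 4 remove [qanwr] add [bbu,phkl] -> 7 lines: yohy kxe ysxxe szqu bbu phkl sisx
Hunk 3: at line 1 remove [ysxxe,szqu,bbu] add [bdhzj,swyls,ogvi] -> 7 lines: yohy kxe bdhzj swyls ogvi phkl sisx
Hunk 4: at line 2 remove [swyls] add [qhbdw,dxcnw,yoayi] -> 9 lines: yohy kxe bdhzj qhbdw dxcnw yoayi ogvi phkl sisx
Hunk 5: at line 2 remove [qhbdw,dxcnw] add [upxc] -> 8 lines: yohy kxe bdhzj upxc yoayi ogvi phkl sisx
Final line 4: upxc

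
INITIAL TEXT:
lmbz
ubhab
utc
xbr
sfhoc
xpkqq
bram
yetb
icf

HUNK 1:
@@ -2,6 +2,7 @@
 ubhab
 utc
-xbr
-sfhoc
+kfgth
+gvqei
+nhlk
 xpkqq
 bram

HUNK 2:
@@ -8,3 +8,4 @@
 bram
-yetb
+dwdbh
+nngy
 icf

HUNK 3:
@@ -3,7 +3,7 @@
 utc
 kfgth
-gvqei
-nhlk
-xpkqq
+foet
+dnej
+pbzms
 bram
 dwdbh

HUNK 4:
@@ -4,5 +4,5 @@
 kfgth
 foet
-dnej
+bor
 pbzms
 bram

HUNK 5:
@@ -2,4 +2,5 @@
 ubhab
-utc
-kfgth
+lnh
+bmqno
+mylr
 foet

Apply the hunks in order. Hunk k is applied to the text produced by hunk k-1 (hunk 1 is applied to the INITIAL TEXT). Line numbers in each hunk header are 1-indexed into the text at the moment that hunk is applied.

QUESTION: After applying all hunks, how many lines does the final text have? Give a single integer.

Hunk 1: at line 2 remove [xbr,sfhoc] add [kfgth,gvqei,nhlk] -> 10 lines: lmbz ubhab utc kfgth gvqei nhlk xpkqq bram yetb icf
Hunk 2: at line 8 remove [yetb] add [dwdbh,nngy] -> 11 lines: lmbz ubhab utc kfgth gvqei nhlk xpkqq bram dwdbh nngy icf
Hunk 3: at line 3 remove [gvqei,nhlk,xpkqq] add [foet,dnej,pbzms] -> 11 lines: lmbz ubhab utc kfgth foet dnej pbzms bram dwdbh nngy icf
Hunk 4: at line 4 remove [dnej] add [bor] -> 11 lines: lmbz ubhab utc kfgth foet bor pbzms bram dwdbh nngy icf
Hunk 5: at line 2 remove [utc,kfgth] add [lnh,bmqno,mylr] -> 12 lines: lmbz ubhab lnh bmqno mylr foet bor pbzms bram dwdbh nngy icf
Final line count: 12

Answer: 12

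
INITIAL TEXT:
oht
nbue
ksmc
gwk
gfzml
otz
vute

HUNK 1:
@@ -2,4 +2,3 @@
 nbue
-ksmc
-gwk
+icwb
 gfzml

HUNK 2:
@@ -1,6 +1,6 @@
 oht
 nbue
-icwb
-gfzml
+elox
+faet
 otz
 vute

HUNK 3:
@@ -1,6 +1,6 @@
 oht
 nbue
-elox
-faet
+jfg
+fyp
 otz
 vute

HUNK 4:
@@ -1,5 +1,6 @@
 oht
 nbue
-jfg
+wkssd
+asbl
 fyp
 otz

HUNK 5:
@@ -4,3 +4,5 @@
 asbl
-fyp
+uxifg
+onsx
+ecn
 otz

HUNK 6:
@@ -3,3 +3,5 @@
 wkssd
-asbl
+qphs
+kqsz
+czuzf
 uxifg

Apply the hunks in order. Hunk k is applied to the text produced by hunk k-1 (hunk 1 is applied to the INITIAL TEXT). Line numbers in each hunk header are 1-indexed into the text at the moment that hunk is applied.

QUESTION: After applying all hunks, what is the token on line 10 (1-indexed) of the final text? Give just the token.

Answer: otz

Derivation:
Hunk 1: at line 2 remove [ksmc,gwk] add [icwb] -> 6 lines: oht nbue icwb gfzml otz vute
Hunk 2: at line 1 remove [icwb,gfzml] add [elox,faet] -> 6 lines: oht nbue elox faet otz vute
Hunk 3: at line 1 remove [elox,faet] add [jfg,fyp] -> 6 lines: oht nbue jfg fyp otz vute
Hunk 4: at line 1 remove [jfg] add [wkssd,asbl] -> 7 lines: oht nbue wkssd asbl fyp otz vute
Hunk 5: at line 4 remove [fyp] add [uxifg,onsx,ecn] -> 9 lines: oht nbue wkssd asbl uxifg onsx ecn otz vute
Hunk 6: at line 3 remove [asbl] add [qphs,kqsz,czuzf] -> 11 lines: oht nbue wkssd qphs kqsz czuzf uxifg onsx ecn otz vute
Final line 10: otz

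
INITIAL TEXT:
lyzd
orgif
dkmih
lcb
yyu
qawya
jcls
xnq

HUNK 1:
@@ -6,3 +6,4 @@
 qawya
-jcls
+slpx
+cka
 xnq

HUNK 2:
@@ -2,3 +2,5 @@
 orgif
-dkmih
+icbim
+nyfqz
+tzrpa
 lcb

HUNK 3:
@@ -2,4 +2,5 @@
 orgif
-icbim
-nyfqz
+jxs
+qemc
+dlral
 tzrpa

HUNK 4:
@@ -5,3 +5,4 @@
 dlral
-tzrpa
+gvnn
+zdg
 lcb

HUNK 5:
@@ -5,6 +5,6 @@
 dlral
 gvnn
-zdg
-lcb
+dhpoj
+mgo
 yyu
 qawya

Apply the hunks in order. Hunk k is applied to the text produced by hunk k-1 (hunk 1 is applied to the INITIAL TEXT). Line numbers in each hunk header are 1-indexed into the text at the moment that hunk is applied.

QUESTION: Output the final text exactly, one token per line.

Answer: lyzd
orgif
jxs
qemc
dlral
gvnn
dhpoj
mgo
yyu
qawya
slpx
cka
xnq

Derivation:
Hunk 1: at line 6 remove [jcls] add [slpx,cka] -> 9 lines: lyzd orgif dkmih lcb yyu qawya slpx cka xnq
Hunk 2: at line 2 remove [dkmih] add [icbim,nyfqz,tzrpa] -> 11 lines: lyzd orgif icbim nyfqz tzrpa lcb yyu qawya slpx cka xnq
Hunk 3: at line 2 remove [icbim,nyfqz] add [jxs,qemc,dlral] -> 12 lines: lyzd orgif jxs qemc dlral tzrpa lcb yyu qawya slpx cka xnq
Hunk 4: at line 5 remove [tzrpa] add [gvnn,zdg] -> 13 lines: lyzd orgif jxs qemc dlral gvnn zdg lcb yyu qawya slpx cka xnq
Hunk 5: at line 5 remove [zdg,lcb] add [dhpoj,mgo] -> 13 lines: lyzd orgif jxs qemc dlral gvnn dhpoj mgo yyu qawya slpx cka xnq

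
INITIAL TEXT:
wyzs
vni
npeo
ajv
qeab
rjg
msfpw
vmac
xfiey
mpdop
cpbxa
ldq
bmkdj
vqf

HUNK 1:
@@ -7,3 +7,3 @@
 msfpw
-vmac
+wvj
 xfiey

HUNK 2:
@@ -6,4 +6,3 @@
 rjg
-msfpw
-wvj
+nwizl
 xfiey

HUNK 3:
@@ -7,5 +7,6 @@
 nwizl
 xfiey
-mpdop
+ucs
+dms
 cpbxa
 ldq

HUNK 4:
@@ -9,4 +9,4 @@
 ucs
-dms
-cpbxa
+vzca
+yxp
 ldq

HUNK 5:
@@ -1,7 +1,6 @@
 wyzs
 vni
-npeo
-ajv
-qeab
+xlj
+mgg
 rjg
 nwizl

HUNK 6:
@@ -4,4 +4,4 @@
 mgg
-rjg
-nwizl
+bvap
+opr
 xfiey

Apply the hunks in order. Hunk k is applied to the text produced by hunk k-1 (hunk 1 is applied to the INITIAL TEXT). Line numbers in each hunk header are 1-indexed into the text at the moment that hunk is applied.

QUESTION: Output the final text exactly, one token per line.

Hunk 1: at line 7 remove [vmac] add [wvj] -> 14 lines: wyzs vni npeo ajv qeab rjg msfpw wvj xfiey mpdop cpbxa ldq bmkdj vqf
Hunk 2: at line 6 remove [msfpw,wvj] add [nwizl] -> 13 lines: wyzs vni npeo ajv qeab rjg nwizl xfiey mpdop cpbxa ldq bmkdj vqf
Hunk 3: at line 7 remove [mpdop] add [ucs,dms] -> 14 lines: wyzs vni npeo ajv qeab rjg nwizl xfiey ucs dms cpbxa ldq bmkdj vqf
Hunk 4: at line 9 remove [dms,cpbxa] add [vzca,yxp] -> 14 lines: wyzs vni npeo ajv qeab rjg nwizl xfiey ucs vzca yxp ldq bmkdj vqf
Hunk 5: at line 1 remove [npeo,ajv,qeab] add [xlj,mgg] -> 13 lines: wyzs vni xlj mgg rjg nwizl xfiey ucs vzca yxp ldq bmkdj vqf
Hunk 6: at line 4 remove [rjg,nwizl] add [bvap,opr] -> 13 lines: wyzs vni xlj mgg bvap opr xfiey ucs vzca yxp ldq bmkdj vqf

Answer: wyzs
vni
xlj
mgg
bvap
opr
xfiey
ucs
vzca
yxp
ldq
bmkdj
vqf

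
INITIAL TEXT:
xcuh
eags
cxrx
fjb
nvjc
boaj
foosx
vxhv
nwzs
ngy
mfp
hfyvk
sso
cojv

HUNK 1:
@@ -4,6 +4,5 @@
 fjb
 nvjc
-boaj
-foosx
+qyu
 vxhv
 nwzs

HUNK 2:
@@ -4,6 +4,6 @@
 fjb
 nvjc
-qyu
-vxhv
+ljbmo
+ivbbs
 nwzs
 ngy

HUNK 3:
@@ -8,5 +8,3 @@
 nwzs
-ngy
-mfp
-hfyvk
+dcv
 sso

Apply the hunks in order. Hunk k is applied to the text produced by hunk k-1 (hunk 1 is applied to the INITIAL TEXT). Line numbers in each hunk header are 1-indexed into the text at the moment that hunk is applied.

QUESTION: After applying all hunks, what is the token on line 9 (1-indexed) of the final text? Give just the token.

Hunk 1: at line 4 remove [boaj,foosx] add [qyu] -> 13 lines: xcuh eags cxrx fjb nvjc qyu vxhv nwzs ngy mfp hfyvk sso cojv
Hunk 2: at line 4 remove [qyu,vxhv] add [ljbmo,ivbbs] -> 13 lines: xcuh eags cxrx fjb nvjc ljbmo ivbbs nwzs ngy mfp hfyvk sso cojv
Hunk 3: at line 8 remove [ngy,mfp,hfyvk] add [dcv] -> 11 lines: xcuh eags cxrx fjb nvjc ljbmo ivbbs nwzs dcv sso cojv
Final line 9: dcv

Answer: dcv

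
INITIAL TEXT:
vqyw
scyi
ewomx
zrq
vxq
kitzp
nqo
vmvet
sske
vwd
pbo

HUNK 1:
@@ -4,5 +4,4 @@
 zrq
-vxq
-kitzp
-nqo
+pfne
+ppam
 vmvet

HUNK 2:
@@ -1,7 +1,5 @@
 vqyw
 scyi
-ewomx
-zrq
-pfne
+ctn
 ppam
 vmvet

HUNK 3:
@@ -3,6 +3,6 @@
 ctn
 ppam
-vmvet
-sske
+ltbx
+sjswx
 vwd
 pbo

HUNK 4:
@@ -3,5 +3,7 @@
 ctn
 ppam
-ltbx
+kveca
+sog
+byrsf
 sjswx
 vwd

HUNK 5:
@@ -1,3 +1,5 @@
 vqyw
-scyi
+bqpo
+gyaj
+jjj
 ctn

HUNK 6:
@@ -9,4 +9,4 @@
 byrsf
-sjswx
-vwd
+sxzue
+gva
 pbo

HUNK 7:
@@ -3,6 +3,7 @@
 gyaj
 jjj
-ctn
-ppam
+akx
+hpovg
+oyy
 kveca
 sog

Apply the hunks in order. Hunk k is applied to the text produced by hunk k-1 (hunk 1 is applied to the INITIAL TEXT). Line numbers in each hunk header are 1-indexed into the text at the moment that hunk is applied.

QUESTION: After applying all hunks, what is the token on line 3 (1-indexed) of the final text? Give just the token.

Hunk 1: at line 4 remove [vxq,kitzp,nqo] add [pfne,ppam] -> 10 lines: vqyw scyi ewomx zrq pfne ppam vmvet sske vwd pbo
Hunk 2: at line 1 remove [ewomx,zrq,pfne] add [ctn] -> 8 lines: vqyw scyi ctn ppam vmvet sske vwd pbo
Hunk 3: at line 3 remove [vmvet,sske] add [ltbx,sjswx] -> 8 lines: vqyw scyi ctn ppam ltbx sjswx vwd pbo
Hunk 4: at line 3 remove [ltbx] add [kveca,sog,byrsf] -> 10 lines: vqyw scyi ctn ppam kveca sog byrsf sjswx vwd pbo
Hunk 5: at line 1 remove [scyi] add [bqpo,gyaj,jjj] -> 12 lines: vqyw bqpo gyaj jjj ctn ppam kveca sog byrsf sjswx vwd pbo
Hunk 6: at line 9 remove [sjswx,vwd] add [sxzue,gva] -> 12 lines: vqyw bqpo gyaj jjj ctn ppam kveca sog byrsf sxzue gva pbo
Hunk 7: at line 3 remove [ctn,ppam] add [akx,hpovg,oyy] -> 13 lines: vqyw bqpo gyaj jjj akx hpovg oyy kveca sog byrsf sxzue gva pbo
Final line 3: gyaj

Answer: gyaj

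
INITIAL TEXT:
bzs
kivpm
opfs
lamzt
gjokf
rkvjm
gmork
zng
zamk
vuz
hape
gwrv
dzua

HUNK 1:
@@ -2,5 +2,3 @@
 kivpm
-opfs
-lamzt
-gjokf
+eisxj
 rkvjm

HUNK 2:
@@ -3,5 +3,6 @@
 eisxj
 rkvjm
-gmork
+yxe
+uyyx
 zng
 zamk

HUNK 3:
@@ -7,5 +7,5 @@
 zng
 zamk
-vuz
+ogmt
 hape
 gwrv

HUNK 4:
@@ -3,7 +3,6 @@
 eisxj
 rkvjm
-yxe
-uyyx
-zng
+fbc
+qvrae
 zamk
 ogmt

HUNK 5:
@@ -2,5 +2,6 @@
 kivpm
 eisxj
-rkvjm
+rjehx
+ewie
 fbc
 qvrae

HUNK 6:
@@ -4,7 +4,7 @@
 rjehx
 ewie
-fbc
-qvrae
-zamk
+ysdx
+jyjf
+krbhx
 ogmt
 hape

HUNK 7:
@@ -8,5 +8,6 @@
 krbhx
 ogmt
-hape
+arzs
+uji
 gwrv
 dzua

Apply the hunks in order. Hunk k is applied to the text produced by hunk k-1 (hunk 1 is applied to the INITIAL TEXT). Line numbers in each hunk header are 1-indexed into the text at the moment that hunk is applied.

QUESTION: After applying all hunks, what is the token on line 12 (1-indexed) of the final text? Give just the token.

Answer: gwrv

Derivation:
Hunk 1: at line 2 remove [opfs,lamzt,gjokf] add [eisxj] -> 11 lines: bzs kivpm eisxj rkvjm gmork zng zamk vuz hape gwrv dzua
Hunk 2: at line 3 remove [gmork] add [yxe,uyyx] -> 12 lines: bzs kivpm eisxj rkvjm yxe uyyx zng zamk vuz hape gwrv dzua
Hunk 3: at line 7 remove [vuz] add [ogmt] -> 12 lines: bzs kivpm eisxj rkvjm yxe uyyx zng zamk ogmt hape gwrv dzua
Hunk 4: at line 3 remove [yxe,uyyx,zng] add [fbc,qvrae] -> 11 lines: bzs kivpm eisxj rkvjm fbc qvrae zamk ogmt hape gwrv dzua
Hunk 5: at line 2 remove [rkvjm] add [rjehx,ewie] -> 12 lines: bzs kivpm eisxj rjehx ewie fbc qvrae zamk ogmt hape gwrv dzua
Hunk 6: at line 4 remove [fbc,qvrae,zamk] add [ysdx,jyjf,krbhx] -> 12 lines: bzs kivpm eisxj rjehx ewie ysdx jyjf krbhx ogmt hape gwrv dzua
Hunk 7: at line 8 remove [hape] add [arzs,uji] -> 13 lines: bzs kivpm eisxj rjehx ewie ysdx jyjf krbhx ogmt arzs uji gwrv dzua
Final line 12: gwrv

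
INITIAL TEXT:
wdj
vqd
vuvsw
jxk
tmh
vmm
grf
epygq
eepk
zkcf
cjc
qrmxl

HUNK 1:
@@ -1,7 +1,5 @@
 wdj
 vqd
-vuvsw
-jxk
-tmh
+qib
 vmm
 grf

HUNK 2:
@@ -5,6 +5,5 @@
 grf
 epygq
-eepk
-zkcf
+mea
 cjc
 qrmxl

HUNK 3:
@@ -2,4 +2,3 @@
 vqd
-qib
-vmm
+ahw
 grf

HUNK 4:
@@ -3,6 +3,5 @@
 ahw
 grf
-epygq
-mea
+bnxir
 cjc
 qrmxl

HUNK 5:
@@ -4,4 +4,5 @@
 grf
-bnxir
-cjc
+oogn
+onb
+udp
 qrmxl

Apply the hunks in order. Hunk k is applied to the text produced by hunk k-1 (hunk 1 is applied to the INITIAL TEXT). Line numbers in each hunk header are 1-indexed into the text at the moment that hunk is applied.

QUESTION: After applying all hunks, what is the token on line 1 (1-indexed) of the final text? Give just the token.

Hunk 1: at line 1 remove [vuvsw,jxk,tmh] add [qib] -> 10 lines: wdj vqd qib vmm grf epygq eepk zkcf cjc qrmxl
Hunk 2: at line 5 remove [eepk,zkcf] add [mea] -> 9 lines: wdj vqd qib vmm grf epygq mea cjc qrmxl
Hunk 3: at line 2 remove [qib,vmm] add [ahw] -> 8 lines: wdj vqd ahw grf epygq mea cjc qrmxl
Hunk 4: at line 3 remove [epygq,mea] add [bnxir] -> 7 lines: wdj vqd ahw grf bnxir cjc qrmxl
Hunk 5: at line 4 remove [bnxir,cjc] add [oogn,onb,udp] -> 8 lines: wdj vqd ahw grf oogn onb udp qrmxl
Final line 1: wdj

Answer: wdj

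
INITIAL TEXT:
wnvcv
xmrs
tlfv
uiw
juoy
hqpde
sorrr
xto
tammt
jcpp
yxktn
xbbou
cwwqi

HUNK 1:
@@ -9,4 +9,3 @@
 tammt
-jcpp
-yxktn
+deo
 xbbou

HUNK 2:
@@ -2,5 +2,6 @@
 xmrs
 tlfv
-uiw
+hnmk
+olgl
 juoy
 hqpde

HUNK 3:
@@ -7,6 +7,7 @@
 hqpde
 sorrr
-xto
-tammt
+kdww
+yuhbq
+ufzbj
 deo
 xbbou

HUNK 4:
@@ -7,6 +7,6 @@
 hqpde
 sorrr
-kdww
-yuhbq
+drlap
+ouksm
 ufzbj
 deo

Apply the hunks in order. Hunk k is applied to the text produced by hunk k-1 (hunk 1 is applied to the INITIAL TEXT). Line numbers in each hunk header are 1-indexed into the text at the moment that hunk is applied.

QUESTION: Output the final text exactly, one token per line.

Answer: wnvcv
xmrs
tlfv
hnmk
olgl
juoy
hqpde
sorrr
drlap
ouksm
ufzbj
deo
xbbou
cwwqi

Derivation:
Hunk 1: at line 9 remove [jcpp,yxktn] add [deo] -> 12 lines: wnvcv xmrs tlfv uiw juoy hqpde sorrr xto tammt deo xbbou cwwqi
Hunk 2: at line 2 remove [uiw] add [hnmk,olgl] -> 13 lines: wnvcv xmrs tlfv hnmk olgl juoy hqpde sorrr xto tammt deo xbbou cwwqi
Hunk 3: at line 7 remove [xto,tammt] add [kdww,yuhbq,ufzbj] -> 14 lines: wnvcv xmrs tlfv hnmk olgl juoy hqpde sorrr kdww yuhbq ufzbj deo xbbou cwwqi
Hunk 4: at line 7 remove [kdww,yuhbq] add [drlap,ouksm] -> 14 lines: wnvcv xmrs tlfv hnmk olgl juoy hqpde sorrr drlap ouksm ufzbj deo xbbou cwwqi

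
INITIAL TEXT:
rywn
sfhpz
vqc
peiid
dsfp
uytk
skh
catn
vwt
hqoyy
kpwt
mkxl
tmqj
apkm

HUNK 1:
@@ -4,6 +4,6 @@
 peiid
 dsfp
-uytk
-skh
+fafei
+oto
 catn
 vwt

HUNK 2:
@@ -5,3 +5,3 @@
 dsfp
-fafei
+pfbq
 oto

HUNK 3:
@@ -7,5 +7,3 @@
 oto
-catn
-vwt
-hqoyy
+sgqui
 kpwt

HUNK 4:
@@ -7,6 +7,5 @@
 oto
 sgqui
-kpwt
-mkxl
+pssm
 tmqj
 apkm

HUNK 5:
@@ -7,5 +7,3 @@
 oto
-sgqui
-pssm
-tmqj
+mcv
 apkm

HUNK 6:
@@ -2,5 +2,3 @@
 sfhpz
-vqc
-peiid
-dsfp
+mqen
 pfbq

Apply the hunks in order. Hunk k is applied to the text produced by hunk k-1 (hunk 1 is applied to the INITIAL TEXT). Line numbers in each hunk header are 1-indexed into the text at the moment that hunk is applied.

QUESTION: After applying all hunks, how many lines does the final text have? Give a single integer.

Answer: 7

Derivation:
Hunk 1: at line 4 remove [uytk,skh] add [fafei,oto] -> 14 lines: rywn sfhpz vqc peiid dsfp fafei oto catn vwt hqoyy kpwt mkxl tmqj apkm
Hunk 2: at line 5 remove [fafei] add [pfbq] -> 14 lines: rywn sfhpz vqc peiid dsfp pfbq oto catn vwt hqoyy kpwt mkxl tmqj apkm
Hunk 3: at line 7 remove [catn,vwt,hqoyy] add [sgqui] -> 12 lines: rywn sfhpz vqc peiid dsfp pfbq oto sgqui kpwt mkxl tmqj apkm
Hunk 4: at line 7 remove [kpwt,mkxl] add [pssm] -> 11 lines: rywn sfhpz vqc peiid dsfp pfbq oto sgqui pssm tmqj apkm
Hunk 5: at line 7 remove [sgqui,pssm,tmqj] add [mcv] -> 9 lines: rywn sfhpz vqc peiid dsfp pfbq oto mcv apkm
Hunk 6: at line 2 remove [vqc,peiid,dsfp] add [mqen] -> 7 lines: rywn sfhpz mqen pfbq oto mcv apkm
Final line count: 7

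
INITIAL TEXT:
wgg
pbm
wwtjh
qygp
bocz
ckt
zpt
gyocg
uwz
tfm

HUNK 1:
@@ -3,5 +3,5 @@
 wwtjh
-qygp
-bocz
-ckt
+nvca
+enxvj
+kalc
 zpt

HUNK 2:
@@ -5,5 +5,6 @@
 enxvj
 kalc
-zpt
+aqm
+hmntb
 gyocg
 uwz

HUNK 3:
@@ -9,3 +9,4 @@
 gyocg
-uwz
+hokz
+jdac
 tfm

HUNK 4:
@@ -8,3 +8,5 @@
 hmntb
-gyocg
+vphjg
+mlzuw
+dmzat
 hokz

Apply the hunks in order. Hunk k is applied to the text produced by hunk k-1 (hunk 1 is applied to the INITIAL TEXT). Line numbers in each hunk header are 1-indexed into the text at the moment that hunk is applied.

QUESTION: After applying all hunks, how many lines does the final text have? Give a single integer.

Hunk 1: at line 3 remove [qygp,bocz,ckt] add [nvca,enxvj,kalc] -> 10 lines: wgg pbm wwtjh nvca enxvj kalc zpt gyocg uwz tfm
Hunk 2: at line 5 remove [zpt] add [aqm,hmntb] -> 11 lines: wgg pbm wwtjh nvca enxvj kalc aqm hmntb gyocg uwz tfm
Hunk 3: at line 9 remove [uwz] add [hokz,jdac] -> 12 lines: wgg pbm wwtjh nvca enxvj kalc aqm hmntb gyocg hokz jdac tfm
Hunk 4: at line 8 remove [gyocg] add [vphjg,mlzuw,dmzat] -> 14 lines: wgg pbm wwtjh nvca enxvj kalc aqm hmntb vphjg mlzuw dmzat hokz jdac tfm
Final line count: 14

Answer: 14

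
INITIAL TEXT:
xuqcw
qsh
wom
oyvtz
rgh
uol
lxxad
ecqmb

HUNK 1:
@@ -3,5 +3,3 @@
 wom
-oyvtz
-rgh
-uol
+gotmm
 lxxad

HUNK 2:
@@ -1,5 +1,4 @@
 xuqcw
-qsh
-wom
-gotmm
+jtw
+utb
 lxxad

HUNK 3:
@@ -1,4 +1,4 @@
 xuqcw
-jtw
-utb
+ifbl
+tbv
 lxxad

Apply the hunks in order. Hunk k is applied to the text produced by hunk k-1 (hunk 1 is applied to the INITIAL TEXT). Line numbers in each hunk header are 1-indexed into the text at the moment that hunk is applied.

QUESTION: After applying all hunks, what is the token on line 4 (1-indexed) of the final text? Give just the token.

Answer: lxxad

Derivation:
Hunk 1: at line 3 remove [oyvtz,rgh,uol] add [gotmm] -> 6 lines: xuqcw qsh wom gotmm lxxad ecqmb
Hunk 2: at line 1 remove [qsh,wom,gotmm] add [jtw,utb] -> 5 lines: xuqcw jtw utb lxxad ecqmb
Hunk 3: at line 1 remove [jtw,utb] add [ifbl,tbv] -> 5 lines: xuqcw ifbl tbv lxxad ecqmb
Final line 4: lxxad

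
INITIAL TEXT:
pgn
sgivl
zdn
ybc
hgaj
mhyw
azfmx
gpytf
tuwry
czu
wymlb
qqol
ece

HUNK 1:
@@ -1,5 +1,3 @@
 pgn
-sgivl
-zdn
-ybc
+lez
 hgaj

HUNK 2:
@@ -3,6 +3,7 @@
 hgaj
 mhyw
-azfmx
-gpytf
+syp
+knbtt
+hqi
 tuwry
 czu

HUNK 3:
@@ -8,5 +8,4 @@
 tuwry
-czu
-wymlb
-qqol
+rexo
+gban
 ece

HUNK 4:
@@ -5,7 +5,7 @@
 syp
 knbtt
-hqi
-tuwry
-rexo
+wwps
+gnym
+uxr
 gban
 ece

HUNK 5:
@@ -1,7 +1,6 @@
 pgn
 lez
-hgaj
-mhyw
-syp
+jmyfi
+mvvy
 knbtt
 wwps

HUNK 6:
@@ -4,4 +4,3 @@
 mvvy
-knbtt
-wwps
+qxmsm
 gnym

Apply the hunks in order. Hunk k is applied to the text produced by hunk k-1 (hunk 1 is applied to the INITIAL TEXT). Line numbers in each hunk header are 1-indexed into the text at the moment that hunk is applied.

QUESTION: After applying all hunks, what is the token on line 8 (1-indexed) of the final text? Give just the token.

Answer: gban

Derivation:
Hunk 1: at line 1 remove [sgivl,zdn,ybc] add [lez] -> 11 lines: pgn lez hgaj mhyw azfmx gpytf tuwry czu wymlb qqol ece
Hunk 2: at line 3 remove [azfmx,gpytf] add [syp,knbtt,hqi] -> 12 lines: pgn lez hgaj mhyw syp knbtt hqi tuwry czu wymlb qqol ece
Hunk 3: at line 8 remove [czu,wymlb,qqol] add [rexo,gban] -> 11 lines: pgn lez hgaj mhyw syp knbtt hqi tuwry rexo gban ece
Hunk 4: at line 5 remove [hqi,tuwry,rexo] add [wwps,gnym,uxr] -> 11 lines: pgn lez hgaj mhyw syp knbtt wwps gnym uxr gban ece
Hunk 5: at line 1 remove [hgaj,mhyw,syp] add [jmyfi,mvvy] -> 10 lines: pgn lez jmyfi mvvy knbtt wwps gnym uxr gban ece
Hunk 6: at line 4 remove [knbtt,wwps] add [qxmsm] -> 9 lines: pgn lez jmyfi mvvy qxmsm gnym uxr gban ece
Final line 8: gban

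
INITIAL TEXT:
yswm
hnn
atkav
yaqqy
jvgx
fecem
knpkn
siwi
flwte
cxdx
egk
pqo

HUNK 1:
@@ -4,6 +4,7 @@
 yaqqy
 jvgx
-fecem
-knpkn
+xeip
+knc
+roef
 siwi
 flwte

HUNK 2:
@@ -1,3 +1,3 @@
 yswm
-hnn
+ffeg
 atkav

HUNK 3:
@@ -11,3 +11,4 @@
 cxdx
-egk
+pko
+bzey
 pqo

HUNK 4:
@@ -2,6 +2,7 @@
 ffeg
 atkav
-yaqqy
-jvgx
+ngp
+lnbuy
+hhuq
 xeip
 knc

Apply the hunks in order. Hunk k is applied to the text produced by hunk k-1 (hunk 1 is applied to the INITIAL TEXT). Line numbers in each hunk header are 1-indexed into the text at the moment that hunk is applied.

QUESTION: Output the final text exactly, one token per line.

Answer: yswm
ffeg
atkav
ngp
lnbuy
hhuq
xeip
knc
roef
siwi
flwte
cxdx
pko
bzey
pqo

Derivation:
Hunk 1: at line 4 remove [fecem,knpkn] add [xeip,knc,roef] -> 13 lines: yswm hnn atkav yaqqy jvgx xeip knc roef siwi flwte cxdx egk pqo
Hunk 2: at line 1 remove [hnn] add [ffeg] -> 13 lines: yswm ffeg atkav yaqqy jvgx xeip knc roef siwi flwte cxdx egk pqo
Hunk 3: at line 11 remove [egk] add [pko,bzey] -> 14 lines: yswm ffeg atkav yaqqy jvgx xeip knc roef siwi flwte cxdx pko bzey pqo
Hunk 4: at line 2 remove [yaqqy,jvgx] add [ngp,lnbuy,hhuq] -> 15 lines: yswm ffeg atkav ngp lnbuy hhuq xeip knc roef siwi flwte cxdx pko bzey pqo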